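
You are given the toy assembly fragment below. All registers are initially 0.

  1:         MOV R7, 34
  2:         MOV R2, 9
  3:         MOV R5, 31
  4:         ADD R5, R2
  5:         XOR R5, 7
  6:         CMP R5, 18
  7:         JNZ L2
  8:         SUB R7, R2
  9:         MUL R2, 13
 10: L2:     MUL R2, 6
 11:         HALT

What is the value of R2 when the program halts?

after MOV R7, 34: R7=34
after MOV R2, 9: R2=9
after MOV R5, 31: R5=31
after ADD R5, R2: R5=31+9=40
after XOR R5, 7: R5=40^7=47
CMP R5, 18  (cmp 47,18)
JNZ L2: taken
after MUL R2, 6: R2=9*6=54
halt.

54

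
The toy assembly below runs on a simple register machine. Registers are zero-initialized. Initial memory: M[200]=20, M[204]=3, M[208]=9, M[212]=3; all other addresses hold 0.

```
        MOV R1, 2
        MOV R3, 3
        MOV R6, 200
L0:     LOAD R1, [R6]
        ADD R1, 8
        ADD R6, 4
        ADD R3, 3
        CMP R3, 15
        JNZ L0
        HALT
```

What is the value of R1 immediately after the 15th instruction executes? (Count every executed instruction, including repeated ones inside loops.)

11

MOV R1, 2 → R1=2
MOV R3, 3 → R3=3
MOV R6, 200 → R6=200
LOAD R1, [R6] → R1=M[200]=20
ADD R1, 8 → R1=20+8=28
ADD R6, 4 → R6=200+4=204
ADD R3, 3 → R3=3+3=6
CMP R3, 15  (cmp 6,15)
JNZ L0: taken
LOAD R1, [R6] → R1=M[204]=3
ADD R1, 8 → R1=3+8=11
ADD R6, 4 → R6=204+4=208
ADD R3, 3 → R3=6+3=9
CMP R3, 15  (cmp 9,15)
JNZ L0: taken
After step 15: R1 = 11.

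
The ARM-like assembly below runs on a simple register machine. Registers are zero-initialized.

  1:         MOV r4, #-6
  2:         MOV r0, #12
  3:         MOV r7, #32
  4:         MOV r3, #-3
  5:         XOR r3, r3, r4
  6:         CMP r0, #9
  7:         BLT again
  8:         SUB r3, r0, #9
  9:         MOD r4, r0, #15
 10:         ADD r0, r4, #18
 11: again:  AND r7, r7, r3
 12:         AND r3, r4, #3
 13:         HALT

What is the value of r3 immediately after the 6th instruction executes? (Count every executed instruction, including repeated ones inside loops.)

r4=-6
r0=12
r7=32
r3=-3
r3=(-3)^(-6)=7
CMP r0, #9  (cmp 12,9)
After step 6: r3 = 7.

7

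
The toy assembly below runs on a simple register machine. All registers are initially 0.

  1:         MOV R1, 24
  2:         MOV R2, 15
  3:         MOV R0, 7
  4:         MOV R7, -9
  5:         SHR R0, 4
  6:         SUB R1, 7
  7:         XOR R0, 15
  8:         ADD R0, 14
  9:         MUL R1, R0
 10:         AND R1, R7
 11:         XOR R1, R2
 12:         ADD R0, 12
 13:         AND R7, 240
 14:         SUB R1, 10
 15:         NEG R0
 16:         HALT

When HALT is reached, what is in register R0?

MOV R1, 24 → R1=24
MOV R2, 15 → R2=15
MOV R0, 7 → R0=7
MOV R7, -9 → R7=-9
SHR R0, 4 → R0=7>>4=0
SUB R1, 7 → R1=24-7=17
XOR R0, 15 → R0=0^15=15
ADD R0, 14 → R0=15+14=29
MUL R1, R0 → R1=17*29=493
AND R1, R7 → R1=493&(-9)=485
XOR R1, R2 → R1=485^15=490
ADD R0, 12 → R0=29+12=41
AND R7, 240 → R7=(-9)&240=240
SUB R1, 10 → R1=490-10=480
NEG R0 → R0=-(41)=-41
halt.

-41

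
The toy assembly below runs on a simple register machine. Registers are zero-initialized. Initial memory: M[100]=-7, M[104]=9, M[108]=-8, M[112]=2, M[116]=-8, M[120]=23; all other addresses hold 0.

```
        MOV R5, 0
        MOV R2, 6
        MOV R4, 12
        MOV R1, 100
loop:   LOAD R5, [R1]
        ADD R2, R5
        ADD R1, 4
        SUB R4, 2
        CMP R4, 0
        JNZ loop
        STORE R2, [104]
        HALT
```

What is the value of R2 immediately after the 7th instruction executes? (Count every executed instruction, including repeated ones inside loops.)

R5=0
R2=6
R4=12
R1=100
R5=M[100]=-7
R2=6+(-7)=-1
R1=100+4=104
After step 7: R2 = -1.

-1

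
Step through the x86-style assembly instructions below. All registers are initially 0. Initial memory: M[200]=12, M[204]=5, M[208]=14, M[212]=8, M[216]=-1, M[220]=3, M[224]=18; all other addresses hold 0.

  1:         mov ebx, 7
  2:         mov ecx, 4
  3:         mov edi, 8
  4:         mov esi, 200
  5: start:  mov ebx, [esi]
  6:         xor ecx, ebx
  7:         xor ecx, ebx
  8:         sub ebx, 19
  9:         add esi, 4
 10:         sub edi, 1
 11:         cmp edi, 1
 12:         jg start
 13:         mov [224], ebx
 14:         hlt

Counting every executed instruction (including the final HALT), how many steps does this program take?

62

after mov ebx, 7: ebx=7
after mov ecx, 4: ecx=4
after mov edi, 8: edi=8
after mov esi, 200: esi=200
after mov ebx, [esi]: ebx=M[200]=12
after xor ecx, ebx: ecx=4^12=8
after xor ecx, ebx: ecx=8^12=4
after sub ebx, 19: ebx=12-19=-7
after add esi, 4: esi=200+4=204
after sub edi, 1: edi=8-1=7
cmp edi, 1  (cmp 7,1)
jg start: taken
after mov ebx, [esi]: ebx=M[204]=5
after xor ecx, ebx: ecx=4^5=1
after xor ecx, ebx: ecx=1^5=4
after sub ebx, 19: ebx=5-19=-14
after add esi, 4: esi=204+4=208
after sub edi, 1: edi=7-1=6
cmp edi, 1  (cmp 6,1)
jg start: taken
after mov ebx, [esi]: ebx=M[208]=14
after xor ecx, ebx: ecx=4^14=10
after xor ecx, ebx: ecx=10^14=4
after sub ebx, 19: ebx=14-19=-5
after add esi, 4: esi=208+4=212
after sub edi, 1: edi=6-1=5
cmp edi, 1  (cmp 5,1)
jg start: taken
after mov ebx, [esi]: ebx=M[212]=8
after xor ecx, ebx: ecx=4^8=12
after xor ecx, ebx: ecx=12^8=4
after sub ebx, 19: ebx=8-19=-11
after add esi, 4: esi=212+4=216
after sub edi, 1: edi=5-1=4
cmp edi, 1  (cmp 4,1)
jg start: taken
after mov ebx, [esi]: ebx=M[216]=-1
after xor ecx, ebx: ecx=4^(-1)=-5
after xor ecx, ebx: ecx=(-5)^(-1)=4
after sub ebx, 19: ebx=(-1)-19=-20
after add esi, 4: esi=216+4=220
after sub edi, 1: edi=4-1=3
cmp edi, 1  (cmp 3,1)
jg start: taken
after mov ebx, [esi]: ebx=M[220]=3
after xor ecx, ebx: ecx=4^3=7
after xor ecx, ebx: ecx=7^3=4
after sub ebx, 19: ebx=3-19=-16
after add esi, 4: esi=220+4=224
after sub edi, 1: edi=3-1=2
cmp edi, 1  (cmp 2,1)
jg start: taken
after mov ebx, [esi]: ebx=M[224]=18
after xor ecx, ebx: ecx=4^18=22
after xor ecx, ebx: ecx=22^18=4
after sub ebx, 19: ebx=18-19=-1
after add esi, 4: esi=224+4=228
after sub edi, 1: edi=2-1=1
cmp edi, 1  (cmp 1,1)
jg start: not taken
mov [224], ebx → M[224]=-1
halt.
Total executed instructions: 62.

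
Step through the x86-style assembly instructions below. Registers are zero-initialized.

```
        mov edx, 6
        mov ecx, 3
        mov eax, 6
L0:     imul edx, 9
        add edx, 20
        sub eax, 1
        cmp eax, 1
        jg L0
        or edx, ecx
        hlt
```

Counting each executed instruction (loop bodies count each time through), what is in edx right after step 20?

after mov edx, 6: edx=6
after mov ecx, 3: ecx=3
after mov eax, 6: eax=6
after imul edx, 9: edx=6*9=54
after add edx, 20: edx=54+20=74
after sub eax, 1: eax=6-1=5
cmp eax, 1  (cmp 5,1)
jg L0: taken
after imul edx, 9: edx=74*9=666
after add edx, 20: edx=666+20=686
after sub eax, 1: eax=5-1=4
cmp eax, 1  (cmp 4,1)
jg L0: taken
after imul edx, 9: edx=686*9=6174
after add edx, 20: edx=6174+20=6194
after sub eax, 1: eax=4-1=3
cmp eax, 1  (cmp 3,1)
jg L0: taken
after imul edx, 9: edx=6194*9=55746
after add edx, 20: edx=55746+20=55766
After step 20: edx = 55766.

55766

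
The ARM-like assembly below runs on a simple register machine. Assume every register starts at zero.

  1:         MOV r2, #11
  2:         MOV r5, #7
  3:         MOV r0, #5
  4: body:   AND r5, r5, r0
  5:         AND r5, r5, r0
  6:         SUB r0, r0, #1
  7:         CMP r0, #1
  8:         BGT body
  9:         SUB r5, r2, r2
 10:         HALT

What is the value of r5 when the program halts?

after MOV r2, #11: r2=11
after MOV r5, #7: r5=7
after MOV r0, #5: r0=5
after AND r5, r5, r0: r5=7&5=5
after AND r5, r5, r0: r5=5&5=5
after SUB r0, r0, #1: r0=5-1=4
CMP r0, #1  (cmp 4,1)
BGT body: taken
after AND r5, r5, r0: r5=5&4=4
after AND r5, r5, r0: r5=4&4=4
after SUB r0, r0, #1: r0=4-1=3
CMP r0, #1  (cmp 3,1)
BGT body: taken
after AND r5, r5, r0: r5=4&3=0
after AND r5, r5, r0: r5=0&3=0
after SUB r0, r0, #1: r0=3-1=2
CMP r0, #1  (cmp 2,1)
BGT body: taken
after AND r5, r5, r0: r5=0&2=0
after AND r5, r5, r0: r5=0&2=0
after SUB r0, r0, #1: r0=2-1=1
CMP r0, #1  (cmp 1,1)
BGT body: not taken
after SUB r5, r2, r2: r5=11-11=0
halt.

0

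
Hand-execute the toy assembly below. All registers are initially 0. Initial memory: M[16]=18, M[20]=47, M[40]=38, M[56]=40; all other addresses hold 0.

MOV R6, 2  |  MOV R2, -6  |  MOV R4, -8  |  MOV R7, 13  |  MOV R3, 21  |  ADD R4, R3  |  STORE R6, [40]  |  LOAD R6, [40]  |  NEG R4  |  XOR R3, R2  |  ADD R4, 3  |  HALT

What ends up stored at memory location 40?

2

R6=2
R2=-6
R4=-8
R7=13
R3=21
R4=(-8)+21=13
STORE R6, [40] → M[40]=2
R6=M[40]=2
R4=-(13)=-13
R3=21^(-6)=-17
R4=(-13)+3=-10
halt.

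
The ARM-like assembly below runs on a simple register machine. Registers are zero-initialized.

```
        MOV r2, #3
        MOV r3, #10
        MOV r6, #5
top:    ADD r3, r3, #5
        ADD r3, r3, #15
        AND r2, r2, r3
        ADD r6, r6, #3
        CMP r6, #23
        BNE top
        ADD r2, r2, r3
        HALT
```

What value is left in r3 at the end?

130

after MOV r2, #3: r2=3
after MOV r3, #10: r3=10
after MOV r6, #5: r6=5
after ADD r3, r3, #5: r3=10+5=15
after ADD r3, r3, #15: r3=15+15=30
after AND r2, r2, r3: r2=3&30=2
after ADD r6, r6, #3: r6=5+3=8
CMP r6, #23  (cmp 8,23)
BNE top: taken
after ADD r3, r3, #5: r3=30+5=35
after ADD r3, r3, #15: r3=35+15=50
after AND r2, r2, r3: r2=2&50=2
after ADD r6, r6, #3: r6=8+3=11
CMP r6, #23  (cmp 11,23)
BNE top: taken
after ADD r3, r3, #5: r3=50+5=55
after ADD r3, r3, #15: r3=55+15=70
after AND r2, r2, r3: r2=2&70=2
after ADD r6, r6, #3: r6=11+3=14
CMP r6, #23  (cmp 14,23)
BNE top: taken
after ADD r3, r3, #5: r3=70+5=75
after ADD r3, r3, #15: r3=75+15=90
after AND r2, r2, r3: r2=2&90=2
after ADD r6, r6, #3: r6=14+3=17
CMP r6, #23  (cmp 17,23)
BNE top: taken
after ADD r3, r3, #5: r3=90+5=95
after ADD r3, r3, #15: r3=95+15=110
after AND r2, r2, r3: r2=2&110=2
after ADD r6, r6, #3: r6=17+3=20
CMP r6, #23  (cmp 20,23)
BNE top: taken
after ADD r3, r3, #5: r3=110+5=115
after ADD r3, r3, #15: r3=115+15=130
after AND r2, r2, r3: r2=2&130=2
after ADD r6, r6, #3: r6=20+3=23
CMP r6, #23  (cmp 23,23)
BNE top: not taken
after ADD r2, r2, r3: r2=2+130=132
halt.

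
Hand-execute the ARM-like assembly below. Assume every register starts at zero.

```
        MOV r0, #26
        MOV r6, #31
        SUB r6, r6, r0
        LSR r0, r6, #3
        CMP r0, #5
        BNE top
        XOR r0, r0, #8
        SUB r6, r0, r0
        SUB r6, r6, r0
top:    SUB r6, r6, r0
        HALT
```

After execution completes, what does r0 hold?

r0=26
r6=31
r6=31-26=5
r0=5>>3=0
CMP r0, #5  (cmp 0,5)
BNE top: taken
r6=5-0=5
halt.

0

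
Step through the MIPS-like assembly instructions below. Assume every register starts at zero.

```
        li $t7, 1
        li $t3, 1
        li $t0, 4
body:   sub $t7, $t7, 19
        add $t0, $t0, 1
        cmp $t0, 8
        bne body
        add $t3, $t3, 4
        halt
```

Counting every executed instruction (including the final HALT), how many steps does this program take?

li $t7, 1 → $t7=1
li $t3, 1 → $t3=1
li $t0, 4 → $t0=4
sub $t7, $t7, 19 → $t7=1-19=-18
add $t0, $t0, 1 → $t0=4+1=5
cmp $t0, 8  (cmp 5,8)
bne body: taken
sub $t7, $t7, 19 → $t7=(-18)-19=-37
add $t0, $t0, 1 → $t0=5+1=6
cmp $t0, 8  (cmp 6,8)
bne body: taken
sub $t7, $t7, 19 → $t7=(-37)-19=-56
add $t0, $t0, 1 → $t0=6+1=7
cmp $t0, 8  (cmp 7,8)
bne body: taken
sub $t7, $t7, 19 → $t7=(-56)-19=-75
add $t0, $t0, 1 → $t0=7+1=8
cmp $t0, 8  (cmp 8,8)
bne body: not taken
add $t3, $t3, 4 → $t3=1+4=5
halt.
Total executed instructions: 21.

21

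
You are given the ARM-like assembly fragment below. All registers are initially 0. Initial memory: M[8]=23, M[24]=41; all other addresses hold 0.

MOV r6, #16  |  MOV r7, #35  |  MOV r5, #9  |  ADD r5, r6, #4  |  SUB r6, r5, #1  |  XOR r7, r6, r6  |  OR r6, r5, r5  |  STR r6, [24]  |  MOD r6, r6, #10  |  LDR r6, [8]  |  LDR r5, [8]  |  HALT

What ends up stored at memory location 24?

20

after MOV r6, #16: r6=16
after MOV r7, #35: r7=35
after MOV r5, #9: r5=9
after ADD r5, r6, #4: r5=16+4=20
after SUB r6, r5, #1: r6=20-1=19
after XOR r7, r6, r6: r7=19^19=0
after OR r6, r5, r5: r6=20|20=20
STR r6, [24] → M[24]=20
after MOD r6, r6, #10: r6=20%10=0
after LDR r6, [8]: r6=M[8]=23
after LDR r5, [8]: r5=M[8]=23
halt.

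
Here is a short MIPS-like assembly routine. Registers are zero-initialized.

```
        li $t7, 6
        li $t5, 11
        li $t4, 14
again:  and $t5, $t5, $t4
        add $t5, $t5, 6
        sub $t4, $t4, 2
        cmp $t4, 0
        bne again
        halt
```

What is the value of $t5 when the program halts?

8

$t7=6
$t5=11
$t4=14
$t5=11&14=10
$t5=10+6=16
$t4=14-2=12
cmp $t4, 0  (cmp 12,0)
bne again: taken
$t5=16&12=0
$t5=0+6=6
$t4=12-2=10
cmp $t4, 0  (cmp 10,0)
bne again: taken
$t5=6&10=2
$t5=2+6=8
$t4=10-2=8
cmp $t4, 0  (cmp 8,0)
bne again: taken
$t5=8&8=8
$t5=8+6=14
$t4=8-2=6
cmp $t4, 0  (cmp 6,0)
bne again: taken
$t5=14&6=6
$t5=6+6=12
$t4=6-2=4
cmp $t4, 0  (cmp 4,0)
bne again: taken
$t5=12&4=4
$t5=4+6=10
$t4=4-2=2
cmp $t4, 0  (cmp 2,0)
bne again: taken
$t5=10&2=2
$t5=2+6=8
$t4=2-2=0
cmp $t4, 0  (cmp 0,0)
bne again: not taken
halt.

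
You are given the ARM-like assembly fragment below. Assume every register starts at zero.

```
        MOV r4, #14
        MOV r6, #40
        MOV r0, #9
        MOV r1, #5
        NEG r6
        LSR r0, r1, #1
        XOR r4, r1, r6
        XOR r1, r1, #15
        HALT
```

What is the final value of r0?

MOV r4, #14 → r4=14
MOV r6, #40 → r6=40
MOV r0, #9 → r0=9
MOV r1, #5 → r1=5
NEG r6 → r6=-(40)=-40
LSR r0, r1, #1 → r0=5>>1=2
XOR r4, r1, r6 → r4=5^(-40)=-35
XOR r1, r1, #15 → r1=5^15=10
halt.

2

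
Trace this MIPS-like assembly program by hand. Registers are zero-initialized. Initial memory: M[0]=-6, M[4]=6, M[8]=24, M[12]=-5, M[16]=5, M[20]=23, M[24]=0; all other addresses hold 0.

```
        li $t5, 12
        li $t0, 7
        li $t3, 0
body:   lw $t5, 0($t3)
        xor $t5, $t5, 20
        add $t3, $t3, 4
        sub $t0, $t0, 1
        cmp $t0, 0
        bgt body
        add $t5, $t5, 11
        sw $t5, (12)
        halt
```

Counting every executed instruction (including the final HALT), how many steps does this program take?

li $t5, 12 → $t5=12
li $t0, 7 → $t0=7
li $t3, 0 → $t3=0
lw $t5, 0($t3) → $t5=M[0]=-6
xor $t5, $t5, 20 → $t5=(-6)^20=-18
add $t3, $t3, 4 → $t3=0+4=4
sub $t0, $t0, 1 → $t0=7-1=6
cmp $t0, 0  (cmp 6,0)
bgt body: taken
lw $t5, 0($t3) → $t5=M[4]=6
xor $t5, $t5, 20 → $t5=6^20=18
add $t3, $t3, 4 → $t3=4+4=8
sub $t0, $t0, 1 → $t0=6-1=5
cmp $t0, 0  (cmp 5,0)
bgt body: taken
lw $t5, 0($t3) → $t5=M[8]=24
xor $t5, $t5, 20 → $t5=24^20=12
add $t3, $t3, 4 → $t3=8+4=12
sub $t0, $t0, 1 → $t0=5-1=4
cmp $t0, 0  (cmp 4,0)
bgt body: taken
lw $t5, 0($t3) → $t5=M[12]=-5
xor $t5, $t5, 20 → $t5=(-5)^20=-17
add $t3, $t3, 4 → $t3=12+4=16
sub $t0, $t0, 1 → $t0=4-1=3
cmp $t0, 0  (cmp 3,0)
bgt body: taken
lw $t5, 0($t3) → $t5=M[16]=5
xor $t5, $t5, 20 → $t5=5^20=17
add $t3, $t3, 4 → $t3=16+4=20
sub $t0, $t0, 1 → $t0=3-1=2
cmp $t0, 0  (cmp 2,0)
bgt body: taken
lw $t5, 0($t3) → $t5=M[20]=23
xor $t5, $t5, 20 → $t5=23^20=3
add $t3, $t3, 4 → $t3=20+4=24
sub $t0, $t0, 1 → $t0=2-1=1
cmp $t0, 0  (cmp 1,0)
bgt body: taken
lw $t5, 0($t3) → $t5=M[24]=0
xor $t5, $t5, 20 → $t5=0^20=20
add $t3, $t3, 4 → $t3=24+4=28
sub $t0, $t0, 1 → $t0=1-1=0
cmp $t0, 0  (cmp 0,0)
bgt body: not taken
add $t5, $t5, 11 → $t5=20+11=31
sw $t5, (12) → M[12]=31
halt.
Total executed instructions: 48.

48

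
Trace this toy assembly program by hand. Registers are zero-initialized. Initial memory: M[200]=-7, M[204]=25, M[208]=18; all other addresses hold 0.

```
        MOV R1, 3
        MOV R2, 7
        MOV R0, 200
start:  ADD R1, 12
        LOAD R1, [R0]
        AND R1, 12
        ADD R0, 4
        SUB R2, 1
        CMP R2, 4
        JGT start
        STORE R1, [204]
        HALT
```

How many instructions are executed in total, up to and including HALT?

MOV R1, 3 → R1=3
MOV R2, 7 → R2=7
MOV R0, 200 → R0=200
ADD R1, 12 → R1=3+12=15
LOAD R1, [R0] → R1=M[200]=-7
AND R1, 12 → R1=(-7)&12=8
ADD R0, 4 → R0=200+4=204
SUB R2, 1 → R2=7-1=6
CMP R2, 4  (cmp 6,4)
JGT start: taken
ADD R1, 12 → R1=8+12=20
LOAD R1, [R0] → R1=M[204]=25
AND R1, 12 → R1=25&12=8
ADD R0, 4 → R0=204+4=208
SUB R2, 1 → R2=6-1=5
CMP R2, 4  (cmp 5,4)
JGT start: taken
ADD R1, 12 → R1=8+12=20
LOAD R1, [R0] → R1=M[208]=18
AND R1, 12 → R1=18&12=0
ADD R0, 4 → R0=208+4=212
SUB R2, 1 → R2=5-1=4
CMP R2, 4  (cmp 4,4)
JGT start: not taken
STORE R1, [204] → M[204]=0
halt.
Total executed instructions: 26.

26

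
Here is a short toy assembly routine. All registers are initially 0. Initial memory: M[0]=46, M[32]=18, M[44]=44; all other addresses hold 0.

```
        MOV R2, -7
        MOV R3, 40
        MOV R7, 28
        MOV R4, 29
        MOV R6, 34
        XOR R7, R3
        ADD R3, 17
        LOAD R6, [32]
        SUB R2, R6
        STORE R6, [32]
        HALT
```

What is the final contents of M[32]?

18

R2=-7
R3=40
R7=28
R4=29
R6=34
R7=28^40=52
R3=40+17=57
R6=M[32]=18
R2=(-7)-18=-25
STORE R6, [32] → M[32]=18
halt.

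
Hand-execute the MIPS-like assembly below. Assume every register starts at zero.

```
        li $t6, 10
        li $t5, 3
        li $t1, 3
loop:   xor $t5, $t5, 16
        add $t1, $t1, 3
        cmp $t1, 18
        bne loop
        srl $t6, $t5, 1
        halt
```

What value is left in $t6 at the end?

$t6=10
$t5=3
$t1=3
$t5=3^16=19
$t1=3+3=6
cmp $t1, 18  (cmp 6,18)
bne loop: taken
$t5=19^16=3
$t1=6+3=9
cmp $t1, 18  (cmp 9,18)
bne loop: taken
$t5=3^16=19
$t1=9+3=12
cmp $t1, 18  (cmp 12,18)
bne loop: taken
$t5=19^16=3
$t1=12+3=15
cmp $t1, 18  (cmp 15,18)
bne loop: taken
$t5=3^16=19
$t1=15+3=18
cmp $t1, 18  (cmp 18,18)
bne loop: not taken
$t6=19>>1=9
halt.

9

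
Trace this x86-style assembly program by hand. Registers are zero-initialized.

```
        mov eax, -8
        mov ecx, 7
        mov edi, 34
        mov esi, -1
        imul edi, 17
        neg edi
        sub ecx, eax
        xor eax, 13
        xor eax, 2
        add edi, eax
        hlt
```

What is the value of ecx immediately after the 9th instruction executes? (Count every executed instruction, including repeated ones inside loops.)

mov eax, -8 → eax=-8
mov ecx, 7 → ecx=7
mov edi, 34 → edi=34
mov esi, -1 → esi=-1
imul edi, 17 → edi=34*17=578
neg edi → edi=-(578)=-578
sub ecx, eax → ecx=7-(-8)=15
xor eax, 13 → eax=(-8)^13=-11
xor eax, 2 → eax=(-11)^2=-9
After step 9: ecx = 15.

15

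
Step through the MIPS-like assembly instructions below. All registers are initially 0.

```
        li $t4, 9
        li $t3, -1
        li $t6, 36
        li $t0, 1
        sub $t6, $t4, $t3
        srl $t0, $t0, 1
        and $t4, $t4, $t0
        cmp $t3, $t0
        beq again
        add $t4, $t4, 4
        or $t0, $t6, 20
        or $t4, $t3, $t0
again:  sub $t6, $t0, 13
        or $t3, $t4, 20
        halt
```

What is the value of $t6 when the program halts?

17

li $t4, 9 → $t4=9
li $t3, -1 → $t3=-1
li $t6, 36 → $t6=36
li $t0, 1 → $t0=1
sub $t6, $t4, $t3 → $t6=9-(-1)=10
srl $t0, $t0, 1 → $t0=1>>1=0
and $t4, $t4, $t0 → $t4=9&0=0
cmp $t3, $t0  (cmp -1,0)
beq again: not taken
add $t4, $t4, 4 → $t4=0+4=4
or $t0, $t6, 20 → $t0=10|20=30
or $t4, $t3, $t0 → $t4=(-1)|30=-1
sub $t6, $t0, 13 → $t6=30-13=17
or $t3, $t4, 20 → $t3=(-1)|20=-1
halt.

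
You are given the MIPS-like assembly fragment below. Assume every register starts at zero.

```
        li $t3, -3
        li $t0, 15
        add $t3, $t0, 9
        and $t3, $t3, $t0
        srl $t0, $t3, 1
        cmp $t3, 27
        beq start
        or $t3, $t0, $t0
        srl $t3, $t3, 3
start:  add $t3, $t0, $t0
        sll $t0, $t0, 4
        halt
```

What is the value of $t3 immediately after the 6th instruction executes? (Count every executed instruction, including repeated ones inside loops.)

8

after li $t3, -3: $t3=-3
after li $t0, 15: $t0=15
after add $t3, $t0, 9: $t3=15+9=24
after and $t3, $t3, $t0: $t3=24&15=8
after srl $t0, $t3, 1: $t0=8>>1=4
cmp $t3, 27  (cmp 8,27)
After step 6: $t3 = 8.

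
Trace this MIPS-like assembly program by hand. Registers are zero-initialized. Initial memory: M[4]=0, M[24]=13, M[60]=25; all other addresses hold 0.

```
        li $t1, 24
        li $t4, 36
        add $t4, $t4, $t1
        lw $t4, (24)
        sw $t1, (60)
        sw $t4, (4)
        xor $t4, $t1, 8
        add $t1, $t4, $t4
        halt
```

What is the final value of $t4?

$t1=24
$t4=36
$t4=36+24=60
$t4=M[24]=13
sw $t1, (60) → M[60]=24
sw $t4, (4) → M[4]=13
$t4=24^8=16
$t1=16+16=32
halt.

16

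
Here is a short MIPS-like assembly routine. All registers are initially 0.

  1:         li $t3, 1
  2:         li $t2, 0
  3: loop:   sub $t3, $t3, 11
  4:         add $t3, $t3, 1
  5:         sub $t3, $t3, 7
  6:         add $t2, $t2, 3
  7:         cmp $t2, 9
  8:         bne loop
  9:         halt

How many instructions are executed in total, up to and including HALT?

li $t3, 1 → $t3=1
li $t2, 0 → $t2=0
sub $t3, $t3, 11 → $t3=1-11=-10
add $t3, $t3, 1 → $t3=(-10)+1=-9
sub $t3, $t3, 7 → $t3=(-9)-7=-16
add $t2, $t2, 3 → $t2=0+3=3
cmp $t2, 9  (cmp 3,9)
bne loop: taken
sub $t3, $t3, 11 → $t3=(-16)-11=-27
add $t3, $t3, 1 → $t3=(-27)+1=-26
sub $t3, $t3, 7 → $t3=(-26)-7=-33
add $t2, $t2, 3 → $t2=3+3=6
cmp $t2, 9  (cmp 6,9)
bne loop: taken
sub $t3, $t3, 11 → $t3=(-33)-11=-44
add $t3, $t3, 1 → $t3=(-44)+1=-43
sub $t3, $t3, 7 → $t3=(-43)-7=-50
add $t2, $t2, 3 → $t2=6+3=9
cmp $t2, 9  (cmp 9,9)
bne loop: not taken
halt.
Total executed instructions: 21.

21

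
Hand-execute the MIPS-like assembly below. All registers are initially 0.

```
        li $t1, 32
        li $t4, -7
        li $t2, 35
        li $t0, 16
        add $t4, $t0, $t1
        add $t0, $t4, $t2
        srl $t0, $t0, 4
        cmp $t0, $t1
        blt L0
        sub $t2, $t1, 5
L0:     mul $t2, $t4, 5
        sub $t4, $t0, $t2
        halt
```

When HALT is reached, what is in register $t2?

240

after li $t1, 32: $t1=32
after li $t4, -7: $t4=-7
after li $t2, 35: $t2=35
after li $t0, 16: $t0=16
after add $t4, $t0, $t1: $t4=16+32=48
after add $t0, $t4, $t2: $t0=48+35=83
after srl $t0, $t0, 4: $t0=83>>4=5
cmp $t0, $t1  (cmp 5,32)
blt L0: taken
after mul $t2, $t4, 5: $t2=48*5=240
after sub $t4, $t0, $t2: $t4=5-240=-235
halt.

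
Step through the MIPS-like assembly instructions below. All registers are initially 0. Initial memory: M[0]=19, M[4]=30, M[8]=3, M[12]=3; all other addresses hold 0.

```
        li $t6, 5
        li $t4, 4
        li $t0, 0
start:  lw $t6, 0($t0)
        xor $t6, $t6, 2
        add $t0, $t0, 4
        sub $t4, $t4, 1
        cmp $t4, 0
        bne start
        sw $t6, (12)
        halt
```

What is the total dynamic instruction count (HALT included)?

29

after li $t6, 5: $t6=5
after li $t4, 4: $t4=4
after li $t0, 0: $t0=0
after lw $t6, 0($t0): $t6=M[0]=19
after xor $t6, $t6, 2: $t6=19^2=17
after add $t0, $t0, 4: $t0=0+4=4
after sub $t4, $t4, 1: $t4=4-1=3
cmp $t4, 0  (cmp 3,0)
bne start: taken
after lw $t6, 0($t0): $t6=M[4]=30
after xor $t6, $t6, 2: $t6=30^2=28
after add $t0, $t0, 4: $t0=4+4=8
after sub $t4, $t4, 1: $t4=3-1=2
cmp $t4, 0  (cmp 2,0)
bne start: taken
after lw $t6, 0($t0): $t6=M[8]=3
after xor $t6, $t6, 2: $t6=3^2=1
after add $t0, $t0, 4: $t0=8+4=12
after sub $t4, $t4, 1: $t4=2-1=1
cmp $t4, 0  (cmp 1,0)
bne start: taken
after lw $t6, 0($t0): $t6=M[12]=3
after xor $t6, $t6, 2: $t6=3^2=1
after add $t0, $t0, 4: $t0=12+4=16
after sub $t4, $t4, 1: $t4=1-1=0
cmp $t4, 0  (cmp 0,0)
bne start: not taken
sw $t6, (12) → M[12]=1
halt.
Total executed instructions: 29.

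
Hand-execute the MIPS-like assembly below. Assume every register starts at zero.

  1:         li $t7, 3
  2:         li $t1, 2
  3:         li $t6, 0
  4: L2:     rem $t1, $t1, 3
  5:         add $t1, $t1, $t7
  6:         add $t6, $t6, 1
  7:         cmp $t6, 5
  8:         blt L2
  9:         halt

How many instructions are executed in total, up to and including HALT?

after li $t7, 3: $t7=3
after li $t1, 2: $t1=2
after li $t6, 0: $t6=0
after rem $t1, $t1, 3: $t1=2%3=2
after add $t1, $t1, $t7: $t1=2+3=5
after add $t6, $t6, 1: $t6=0+1=1
cmp $t6, 5  (cmp 1,5)
blt L2: taken
after rem $t1, $t1, 3: $t1=5%3=2
after add $t1, $t1, $t7: $t1=2+3=5
after add $t6, $t6, 1: $t6=1+1=2
cmp $t6, 5  (cmp 2,5)
blt L2: taken
after rem $t1, $t1, 3: $t1=5%3=2
after add $t1, $t1, $t7: $t1=2+3=5
after add $t6, $t6, 1: $t6=2+1=3
cmp $t6, 5  (cmp 3,5)
blt L2: taken
after rem $t1, $t1, 3: $t1=5%3=2
after add $t1, $t1, $t7: $t1=2+3=5
after add $t6, $t6, 1: $t6=3+1=4
cmp $t6, 5  (cmp 4,5)
blt L2: taken
after rem $t1, $t1, 3: $t1=5%3=2
after add $t1, $t1, $t7: $t1=2+3=5
after add $t6, $t6, 1: $t6=4+1=5
cmp $t6, 5  (cmp 5,5)
blt L2: not taken
halt.
Total executed instructions: 29.

29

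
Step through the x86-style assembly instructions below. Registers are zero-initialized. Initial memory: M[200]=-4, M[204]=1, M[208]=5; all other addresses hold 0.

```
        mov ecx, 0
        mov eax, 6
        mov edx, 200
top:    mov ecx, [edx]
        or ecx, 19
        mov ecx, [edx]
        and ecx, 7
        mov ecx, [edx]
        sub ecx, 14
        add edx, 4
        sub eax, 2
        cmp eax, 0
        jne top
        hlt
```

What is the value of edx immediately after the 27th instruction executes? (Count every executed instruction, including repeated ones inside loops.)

mov ecx, 0 → ecx=0
mov eax, 6 → eax=6
mov edx, 200 → edx=200
mov ecx, [edx] → ecx=M[200]=-4
or ecx, 19 → ecx=(-4)|19=-1
mov ecx, [edx] → ecx=M[200]=-4
and ecx, 7 → ecx=(-4)&7=4
mov ecx, [edx] → ecx=M[200]=-4
sub ecx, 14 → ecx=(-4)-14=-18
add edx, 4 → edx=200+4=204
sub eax, 2 → eax=6-2=4
cmp eax, 0  (cmp 4,0)
jne top: taken
mov ecx, [edx] → ecx=M[204]=1
or ecx, 19 → ecx=1|19=19
mov ecx, [edx] → ecx=M[204]=1
and ecx, 7 → ecx=1&7=1
mov ecx, [edx] → ecx=M[204]=1
sub ecx, 14 → ecx=1-14=-13
add edx, 4 → edx=204+4=208
sub eax, 2 → eax=4-2=2
cmp eax, 0  (cmp 2,0)
jne top: taken
mov ecx, [edx] → ecx=M[208]=5
or ecx, 19 → ecx=5|19=23
mov ecx, [edx] → ecx=M[208]=5
and ecx, 7 → ecx=5&7=5
After step 27: edx = 208.

208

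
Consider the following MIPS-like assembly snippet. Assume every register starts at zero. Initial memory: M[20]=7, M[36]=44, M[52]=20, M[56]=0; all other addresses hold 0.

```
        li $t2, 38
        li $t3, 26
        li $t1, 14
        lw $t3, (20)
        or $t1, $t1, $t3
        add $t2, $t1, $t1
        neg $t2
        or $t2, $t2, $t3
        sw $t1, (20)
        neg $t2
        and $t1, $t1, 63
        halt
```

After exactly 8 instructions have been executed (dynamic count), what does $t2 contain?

-25

$t2=38
$t3=26
$t1=14
$t3=M[20]=7
$t1=14|7=15
$t2=15+15=30
$t2=-(30)=-30
$t2=(-30)|7=-25
After step 8: $t2 = -25.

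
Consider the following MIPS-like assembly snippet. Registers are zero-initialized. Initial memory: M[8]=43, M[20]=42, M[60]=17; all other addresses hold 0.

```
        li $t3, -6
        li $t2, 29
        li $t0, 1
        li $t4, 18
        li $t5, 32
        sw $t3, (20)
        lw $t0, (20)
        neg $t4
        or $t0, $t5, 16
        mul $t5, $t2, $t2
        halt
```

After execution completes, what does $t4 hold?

-18

after li $t3, -6: $t3=-6
after li $t2, 29: $t2=29
after li $t0, 1: $t0=1
after li $t4, 18: $t4=18
after li $t5, 32: $t5=32
sw $t3, (20) → M[20]=-6
after lw $t0, (20): $t0=M[20]=-6
after neg $t4: $t4=-(18)=-18
after or $t0, $t5, 16: $t0=32|16=48
after mul $t5, $t2, $t2: $t5=29*29=841
halt.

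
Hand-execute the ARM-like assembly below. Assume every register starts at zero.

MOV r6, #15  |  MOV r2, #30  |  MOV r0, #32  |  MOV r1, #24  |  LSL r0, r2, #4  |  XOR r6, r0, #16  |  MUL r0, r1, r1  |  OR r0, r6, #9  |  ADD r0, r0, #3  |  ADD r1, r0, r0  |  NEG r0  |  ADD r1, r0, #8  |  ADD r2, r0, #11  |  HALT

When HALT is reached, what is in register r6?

496

after MOV r6, #15: r6=15
after MOV r2, #30: r2=30
after MOV r0, #32: r0=32
after MOV r1, #24: r1=24
after LSL r0, r2, #4: r0=30<<4=480
after XOR r6, r0, #16: r6=480^16=496
after MUL r0, r1, r1: r0=24*24=576
after OR r0, r6, #9: r0=496|9=505
after ADD r0, r0, #3: r0=505+3=508
after ADD r1, r0, r0: r1=508+508=1016
after NEG r0: r0=-(508)=-508
after ADD r1, r0, #8: r1=(-508)+8=-500
after ADD r2, r0, #11: r2=(-508)+11=-497
halt.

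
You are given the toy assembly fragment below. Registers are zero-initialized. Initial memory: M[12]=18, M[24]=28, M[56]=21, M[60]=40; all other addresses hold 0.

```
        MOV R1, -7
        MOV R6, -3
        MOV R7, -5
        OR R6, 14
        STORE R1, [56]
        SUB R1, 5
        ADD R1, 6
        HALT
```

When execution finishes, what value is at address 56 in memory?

-7

R1=-7
R6=-3
R7=-5
R6=(-3)|14=-1
STORE R1, [56] → M[56]=-7
R1=(-7)-5=-12
R1=(-12)+6=-6
halt.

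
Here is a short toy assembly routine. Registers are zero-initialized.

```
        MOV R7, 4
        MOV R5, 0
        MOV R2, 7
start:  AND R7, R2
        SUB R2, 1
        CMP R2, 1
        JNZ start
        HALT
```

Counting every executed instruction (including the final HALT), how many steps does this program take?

28

after MOV R7, 4: R7=4
after MOV R5, 0: R5=0
after MOV R2, 7: R2=7
after AND R7, R2: R7=4&7=4
after SUB R2, 1: R2=7-1=6
CMP R2, 1  (cmp 6,1)
JNZ start: taken
after AND R7, R2: R7=4&6=4
after SUB R2, 1: R2=6-1=5
CMP R2, 1  (cmp 5,1)
JNZ start: taken
after AND R7, R2: R7=4&5=4
after SUB R2, 1: R2=5-1=4
CMP R2, 1  (cmp 4,1)
JNZ start: taken
after AND R7, R2: R7=4&4=4
after SUB R2, 1: R2=4-1=3
CMP R2, 1  (cmp 3,1)
JNZ start: taken
after AND R7, R2: R7=4&3=0
after SUB R2, 1: R2=3-1=2
CMP R2, 1  (cmp 2,1)
JNZ start: taken
after AND R7, R2: R7=0&2=0
after SUB R2, 1: R2=2-1=1
CMP R2, 1  (cmp 1,1)
JNZ start: not taken
halt.
Total executed instructions: 28.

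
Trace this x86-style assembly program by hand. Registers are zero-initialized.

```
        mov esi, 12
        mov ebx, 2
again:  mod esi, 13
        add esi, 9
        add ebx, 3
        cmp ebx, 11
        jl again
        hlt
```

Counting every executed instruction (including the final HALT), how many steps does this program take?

18

after mov esi, 12: esi=12
after mov ebx, 2: ebx=2
after mod esi, 13: esi=12%13=12
after add esi, 9: esi=12+9=21
after add ebx, 3: ebx=2+3=5
cmp ebx, 11  (cmp 5,11)
jl again: taken
after mod esi, 13: esi=21%13=8
after add esi, 9: esi=8+9=17
after add ebx, 3: ebx=5+3=8
cmp ebx, 11  (cmp 8,11)
jl again: taken
after mod esi, 13: esi=17%13=4
after add esi, 9: esi=4+9=13
after add ebx, 3: ebx=8+3=11
cmp ebx, 11  (cmp 11,11)
jl again: not taken
halt.
Total executed instructions: 18.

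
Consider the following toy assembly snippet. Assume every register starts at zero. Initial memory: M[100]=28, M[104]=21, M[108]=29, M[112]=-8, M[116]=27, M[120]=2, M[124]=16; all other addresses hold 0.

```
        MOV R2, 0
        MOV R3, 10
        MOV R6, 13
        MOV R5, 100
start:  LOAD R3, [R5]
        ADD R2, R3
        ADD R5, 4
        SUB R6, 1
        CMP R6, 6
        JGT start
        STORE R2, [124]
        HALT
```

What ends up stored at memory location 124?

115

MOV R2, 0 → R2=0
MOV R3, 10 → R3=10
MOV R6, 13 → R6=13
MOV R5, 100 → R5=100
LOAD R3, [R5] → R3=M[100]=28
ADD R2, R3 → R2=0+28=28
ADD R5, 4 → R5=100+4=104
SUB R6, 1 → R6=13-1=12
CMP R6, 6  (cmp 12,6)
JGT start: taken
LOAD R3, [R5] → R3=M[104]=21
ADD R2, R3 → R2=28+21=49
ADD R5, 4 → R5=104+4=108
SUB R6, 1 → R6=12-1=11
CMP R6, 6  (cmp 11,6)
JGT start: taken
LOAD R3, [R5] → R3=M[108]=29
ADD R2, R3 → R2=49+29=78
ADD R5, 4 → R5=108+4=112
SUB R6, 1 → R6=11-1=10
CMP R6, 6  (cmp 10,6)
JGT start: taken
LOAD R3, [R5] → R3=M[112]=-8
ADD R2, R3 → R2=78+(-8)=70
ADD R5, 4 → R5=112+4=116
SUB R6, 1 → R6=10-1=9
CMP R6, 6  (cmp 9,6)
JGT start: taken
LOAD R3, [R5] → R3=M[116]=27
ADD R2, R3 → R2=70+27=97
ADD R5, 4 → R5=116+4=120
SUB R6, 1 → R6=9-1=8
CMP R6, 6  (cmp 8,6)
JGT start: taken
LOAD R3, [R5] → R3=M[120]=2
ADD R2, R3 → R2=97+2=99
ADD R5, 4 → R5=120+4=124
SUB R6, 1 → R6=8-1=7
CMP R6, 6  (cmp 7,6)
JGT start: taken
LOAD R3, [R5] → R3=M[124]=16
ADD R2, R3 → R2=99+16=115
ADD R5, 4 → R5=124+4=128
SUB R6, 1 → R6=7-1=6
CMP R6, 6  (cmp 6,6)
JGT start: not taken
STORE R2, [124] → M[124]=115
halt.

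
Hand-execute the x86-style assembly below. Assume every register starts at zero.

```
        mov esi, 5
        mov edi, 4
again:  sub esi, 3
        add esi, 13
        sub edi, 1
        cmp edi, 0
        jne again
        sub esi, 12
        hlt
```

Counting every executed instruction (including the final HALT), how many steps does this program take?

24

after mov esi, 5: esi=5
after mov edi, 4: edi=4
after sub esi, 3: esi=5-3=2
after add esi, 13: esi=2+13=15
after sub edi, 1: edi=4-1=3
cmp edi, 0  (cmp 3,0)
jne again: taken
after sub esi, 3: esi=15-3=12
after add esi, 13: esi=12+13=25
after sub edi, 1: edi=3-1=2
cmp edi, 0  (cmp 2,0)
jne again: taken
after sub esi, 3: esi=25-3=22
after add esi, 13: esi=22+13=35
after sub edi, 1: edi=2-1=1
cmp edi, 0  (cmp 1,0)
jne again: taken
after sub esi, 3: esi=35-3=32
after add esi, 13: esi=32+13=45
after sub edi, 1: edi=1-1=0
cmp edi, 0  (cmp 0,0)
jne again: not taken
after sub esi, 12: esi=45-12=33
halt.
Total executed instructions: 24.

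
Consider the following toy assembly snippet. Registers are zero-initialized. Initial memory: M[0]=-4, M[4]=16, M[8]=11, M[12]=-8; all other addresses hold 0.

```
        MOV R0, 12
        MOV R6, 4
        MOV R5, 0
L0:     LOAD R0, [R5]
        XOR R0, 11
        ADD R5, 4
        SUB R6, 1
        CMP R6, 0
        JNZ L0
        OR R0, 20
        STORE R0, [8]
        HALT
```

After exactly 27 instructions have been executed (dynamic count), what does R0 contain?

-13

MOV R0, 12 → R0=12
MOV R6, 4 → R6=4
MOV R5, 0 → R5=0
LOAD R0, [R5] → R0=M[0]=-4
XOR R0, 11 → R0=(-4)^11=-9
ADD R5, 4 → R5=0+4=4
SUB R6, 1 → R6=4-1=3
CMP R6, 0  (cmp 3,0)
JNZ L0: taken
LOAD R0, [R5] → R0=M[4]=16
XOR R0, 11 → R0=16^11=27
ADD R5, 4 → R5=4+4=8
SUB R6, 1 → R6=3-1=2
CMP R6, 0  (cmp 2,0)
JNZ L0: taken
LOAD R0, [R5] → R0=M[8]=11
XOR R0, 11 → R0=11^11=0
ADD R5, 4 → R5=8+4=12
SUB R6, 1 → R6=2-1=1
CMP R6, 0  (cmp 1,0)
JNZ L0: taken
LOAD R0, [R5] → R0=M[12]=-8
XOR R0, 11 → R0=(-8)^11=-13
ADD R5, 4 → R5=12+4=16
SUB R6, 1 → R6=1-1=0
CMP R6, 0  (cmp 0,0)
JNZ L0: not taken
After step 27: R0 = -13.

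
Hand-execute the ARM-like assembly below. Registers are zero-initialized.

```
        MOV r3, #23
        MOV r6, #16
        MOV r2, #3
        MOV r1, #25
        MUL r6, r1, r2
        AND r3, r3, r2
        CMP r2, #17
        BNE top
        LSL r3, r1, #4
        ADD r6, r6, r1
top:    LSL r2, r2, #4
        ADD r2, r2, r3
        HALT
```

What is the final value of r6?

75

r3=23
r6=16
r2=3
r1=25
r6=25*3=75
r3=23&3=3
CMP r2, #17  (cmp 3,17)
BNE top: taken
r2=3<<4=48
r2=48+3=51
halt.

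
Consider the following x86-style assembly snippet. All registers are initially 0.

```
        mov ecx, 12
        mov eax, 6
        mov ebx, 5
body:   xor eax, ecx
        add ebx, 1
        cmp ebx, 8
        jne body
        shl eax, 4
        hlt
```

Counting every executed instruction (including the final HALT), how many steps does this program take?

17

after mov ecx, 12: ecx=12
after mov eax, 6: eax=6
after mov ebx, 5: ebx=5
after xor eax, ecx: eax=6^12=10
after add ebx, 1: ebx=5+1=6
cmp ebx, 8  (cmp 6,8)
jne body: taken
after xor eax, ecx: eax=10^12=6
after add ebx, 1: ebx=6+1=7
cmp ebx, 8  (cmp 7,8)
jne body: taken
after xor eax, ecx: eax=6^12=10
after add ebx, 1: ebx=7+1=8
cmp ebx, 8  (cmp 8,8)
jne body: not taken
after shl eax, 4: eax=10<<4=160
halt.
Total executed instructions: 17.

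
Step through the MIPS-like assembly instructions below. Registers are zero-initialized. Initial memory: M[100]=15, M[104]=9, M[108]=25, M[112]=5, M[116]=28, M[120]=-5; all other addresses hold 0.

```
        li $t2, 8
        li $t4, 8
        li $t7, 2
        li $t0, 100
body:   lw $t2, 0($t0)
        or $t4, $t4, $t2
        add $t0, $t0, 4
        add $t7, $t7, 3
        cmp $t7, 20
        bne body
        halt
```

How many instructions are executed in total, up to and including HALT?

41

li $t2, 8 → $t2=8
li $t4, 8 → $t4=8
li $t7, 2 → $t7=2
li $t0, 100 → $t0=100
lw $t2, 0($t0) → $t2=M[100]=15
or $t4, $t4, $t2 → $t4=8|15=15
add $t0, $t0, 4 → $t0=100+4=104
add $t7, $t7, 3 → $t7=2+3=5
cmp $t7, 20  (cmp 5,20)
bne body: taken
lw $t2, 0($t0) → $t2=M[104]=9
or $t4, $t4, $t2 → $t4=15|9=15
add $t0, $t0, 4 → $t0=104+4=108
add $t7, $t7, 3 → $t7=5+3=8
cmp $t7, 20  (cmp 8,20)
bne body: taken
lw $t2, 0($t0) → $t2=M[108]=25
or $t4, $t4, $t2 → $t4=15|25=31
add $t0, $t0, 4 → $t0=108+4=112
add $t7, $t7, 3 → $t7=8+3=11
cmp $t7, 20  (cmp 11,20)
bne body: taken
lw $t2, 0($t0) → $t2=M[112]=5
or $t4, $t4, $t2 → $t4=31|5=31
add $t0, $t0, 4 → $t0=112+4=116
add $t7, $t7, 3 → $t7=11+3=14
cmp $t7, 20  (cmp 14,20)
bne body: taken
lw $t2, 0($t0) → $t2=M[116]=28
or $t4, $t4, $t2 → $t4=31|28=31
add $t0, $t0, 4 → $t0=116+4=120
add $t7, $t7, 3 → $t7=14+3=17
cmp $t7, 20  (cmp 17,20)
bne body: taken
lw $t2, 0($t0) → $t2=M[120]=-5
or $t4, $t4, $t2 → $t4=31|(-5)=-1
add $t0, $t0, 4 → $t0=120+4=124
add $t7, $t7, 3 → $t7=17+3=20
cmp $t7, 20  (cmp 20,20)
bne body: not taken
halt.
Total executed instructions: 41.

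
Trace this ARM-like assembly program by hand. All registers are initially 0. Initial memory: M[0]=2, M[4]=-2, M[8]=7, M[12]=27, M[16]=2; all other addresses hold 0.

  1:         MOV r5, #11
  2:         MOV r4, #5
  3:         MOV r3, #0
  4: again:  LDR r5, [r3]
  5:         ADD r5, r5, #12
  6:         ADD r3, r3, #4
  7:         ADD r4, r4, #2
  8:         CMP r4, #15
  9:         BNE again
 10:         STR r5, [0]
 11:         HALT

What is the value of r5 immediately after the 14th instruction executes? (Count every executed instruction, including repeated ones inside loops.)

r5=11
r4=5
r3=0
r5=M[0]=2
r5=2+12=14
r3=0+4=4
r4=5+2=7
CMP r4, #15  (cmp 7,15)
BNE again: taken
r5=M[4]=-2
r5=(-2)+12=10
r3=4+4=8
r4=7+2=9
CMP r4, #15  (cmp 9,15)
After step 14: r5 = 10.

10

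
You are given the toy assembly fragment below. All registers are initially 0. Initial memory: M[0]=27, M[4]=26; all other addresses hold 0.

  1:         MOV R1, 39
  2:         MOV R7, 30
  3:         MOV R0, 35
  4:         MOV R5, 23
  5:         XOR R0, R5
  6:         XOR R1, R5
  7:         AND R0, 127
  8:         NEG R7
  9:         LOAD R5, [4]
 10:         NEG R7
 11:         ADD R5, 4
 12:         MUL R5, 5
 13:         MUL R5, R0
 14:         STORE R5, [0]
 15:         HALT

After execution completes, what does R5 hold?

7800

MOV R1, 39 → R1=39
MOV R7, 30 → R7=30
MOV R0, 35 → R0=35
MOV R5, 23 → R5=23
XOR R0, R5 → R0=35^23=52
XOR R1, R5 → R1=39^23=48
AND R0, 127 → R0=52&127=52
NEG R7 → R7=-(30)=-30
LOAD R5, [4] → R5=M[4]=26
NEG R7 → R7=-(-30)=30
ADD R5, 4 → R5=26+4=30
MUL R5, 5 → R5=30*5=150
MUL R5, R0 → R5=150*52=7800
STORE R5, [0] → M[0]=7800
halt.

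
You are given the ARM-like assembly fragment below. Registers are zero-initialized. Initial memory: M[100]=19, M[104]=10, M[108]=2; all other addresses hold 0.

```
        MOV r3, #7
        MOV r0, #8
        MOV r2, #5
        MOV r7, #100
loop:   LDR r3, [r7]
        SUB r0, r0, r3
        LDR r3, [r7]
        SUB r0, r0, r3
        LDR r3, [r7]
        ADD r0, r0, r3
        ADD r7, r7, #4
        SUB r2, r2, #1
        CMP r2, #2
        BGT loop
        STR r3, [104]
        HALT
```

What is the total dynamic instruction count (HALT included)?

r3=7
r0=8
r2=5
r7=100
r3=M[100]=19
r0=8-19=-11
r3=M[100]=19
r0=(-11)-19=-30
r3=M[100]=19
r0=(-30)+19=-11
r7=100+4=104
r2=5-1=4
CMP r2, #2  (cmp 4,2)
BGT loop: taken
r3=M[104]=10
r0=(-11)-10=-21
r3=M[104]=10
r0=(-21)-10=-31
r3=M[104]=10
r0=(-31)+10=-21
r7=104+4=108
r2=4-1=3
CMP r2, #2  (cmp 3,2)
BGT loop: taken
r3=M[108]=2
r0=(-21)-2=-23
r3=M[108]=2
r0=(-23)-2=-25
r3=M[108]=2
r0=(-25)+2=-23
r7=108+4=112
r2=3-1=2
CMP r2, #2  (cmp 2,2)
BGT loop: not taken
STR r3, [104] → M[104]=2
halt.
Total executed instructions: 36.

36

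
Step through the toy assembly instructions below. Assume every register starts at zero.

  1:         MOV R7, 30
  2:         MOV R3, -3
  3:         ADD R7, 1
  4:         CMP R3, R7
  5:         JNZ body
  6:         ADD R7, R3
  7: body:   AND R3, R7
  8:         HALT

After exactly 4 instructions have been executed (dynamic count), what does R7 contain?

MOV R7, 30 → R7=30
MOV R3, -3 → R3=-3
ADD R7, 1 → R7=30+1=31
CMP R3, R7  (cmp -3,31)
After step 4: R7 = 31.

31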